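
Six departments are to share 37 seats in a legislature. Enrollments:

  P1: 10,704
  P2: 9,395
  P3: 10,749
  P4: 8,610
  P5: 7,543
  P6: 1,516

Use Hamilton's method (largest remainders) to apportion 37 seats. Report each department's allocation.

P1 8, P2 7, P3 8, P4 7, P5 6, P6 1

Standard divisor: 48517 ÷ 37 ≈ 1311.27.
Standard quotas: P1 8.1631, P2 7.1648, P3 8.1974, P4 6.5662, P5 5.7524, P6 1.1561.
Lower quotas: P1 8, P2 7, P3 8, P4 6, P5 5, P6 1 (sum 35, leaving 2 seats).
Remainders in descending order: P5 0.7524, P4 0.5662, P3 0.1974, P2 0.1648, P1 0.1631, P6 0.1561.
The surplus seats go to P5, P4.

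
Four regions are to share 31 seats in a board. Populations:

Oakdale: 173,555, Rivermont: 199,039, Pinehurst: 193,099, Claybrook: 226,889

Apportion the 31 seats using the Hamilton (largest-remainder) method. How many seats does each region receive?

The standard divisor is 792582/31 ≈ 25567.161.
Standard quotas: Oakdale 6.7882, Rivermont 7.7849, Pinehurst 7.5526, Claybrook 8.8742.
Lower quotas: Oakdale 6, Rivermont 7, Pinehurst 7, Claybrook 8 (sum 28, leaving 3 seats).
Remainders in descending order: Claybrook 0.8742, Oakdale 0.7882, Rivermont 0.7849, Pinehurst 0.5526.
Largest remainders: Claybrook, Oakdale, Rivermont receive the extra seats.

Oakdale: 7; Rivermont: 8; Pinehurst: 7; Claybrook: 9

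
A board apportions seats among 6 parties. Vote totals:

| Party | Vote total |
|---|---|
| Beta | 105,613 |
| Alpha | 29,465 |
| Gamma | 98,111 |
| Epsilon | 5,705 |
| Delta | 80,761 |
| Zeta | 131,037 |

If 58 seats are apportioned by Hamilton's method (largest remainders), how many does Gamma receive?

Total 450692; standard divisor 450692/58 ≈ 7770.552.
Standard quotas: Beta 13.5914, Alpha 3.7919, Gamma 12.6260, Epsilon 0.7342, Delta 10.3932, Zeta 16.8633.
Lower quotas: Beta 13, Alpha 3, Gamma 12, Epsilon 0, Delta 10, Zeta 16 (sum 54, leaving 4 seats).
Remainders in descending order: Zeta 0.8633, Alpha 0.7919, Epsilon 0.7342, Gamma 0.6260, Beta 0.5914, Delta 0.3932.
Largest remainders: Zeta, Alpha, Epsilon, Gamma receive the extra seats.
Gamma receives 13.

13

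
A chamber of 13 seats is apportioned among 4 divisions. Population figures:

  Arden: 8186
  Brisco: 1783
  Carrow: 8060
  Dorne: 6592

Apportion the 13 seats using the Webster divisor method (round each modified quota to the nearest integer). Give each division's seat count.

Arden: 4, Brisco: 1, Carrow: 4, Dorne: 4

Standard divisor 24621/13 ≈ 1893.923; standard quotas: Arden 4.322, Brisco 0.941, Carrow 4.256, Dorne 3.481.
Rounding to the nearest integer gives 4, 1, 4, 3 = 12 seats, so the divisor must be adjusted.
With modified divisor 1850: modified quotas Arden 4.425, Brisco 0.964, Carrow 4.357, Dorne 3.563.
Rounding to the nearest integer: Arden 4, Brisco 1, Carrow 4, Dorne 4 (total 13).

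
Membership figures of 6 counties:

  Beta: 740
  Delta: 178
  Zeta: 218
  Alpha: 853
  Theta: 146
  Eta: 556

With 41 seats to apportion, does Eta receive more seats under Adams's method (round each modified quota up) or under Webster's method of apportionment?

Webster

Adams: Beta 11, Delta 3, Zeta 4, Alpha 12, Theta 3, Eta 8.
Webster: Beta 11, Delta 3, Zeta 3, Alpha 13, Theta 2, Eta 9.
Eta gets 8 under Adams and 9 under Webster.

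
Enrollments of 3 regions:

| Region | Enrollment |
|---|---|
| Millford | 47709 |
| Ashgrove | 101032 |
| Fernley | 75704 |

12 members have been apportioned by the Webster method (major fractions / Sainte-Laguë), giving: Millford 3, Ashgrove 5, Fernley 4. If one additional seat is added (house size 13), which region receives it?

Ashgrove

Priority for the next seat is population ÷ (current seats + 0.5).
Priorities: Millford 13631.143, Ashgrove 18369.455, Fernley 16823.111.
Highest priority: Ashgrove.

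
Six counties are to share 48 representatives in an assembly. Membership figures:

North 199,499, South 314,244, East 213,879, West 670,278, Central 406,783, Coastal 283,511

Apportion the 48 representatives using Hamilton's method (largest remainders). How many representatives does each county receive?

The standard divisor is 2088194/48 ≈ 43504.042.
Standard quotas: North 4.5858, South 7.2233, East 4.9163, West 15.4073, Central 9.3505, Coastal 6.5169.
Lower quotas: North 4, South 7, East 4, West 15, Central 9, Coastal 6 (sum 45, leaving 3 seats).
Remainders in descending order: East 0.9163, North 0.5858, Coastal 0.5169, West 0.4073, Central 0.3505, South 0.2233.
The surplus seats go to East, North, Coastal.

North: 5, South: 7, East: 5, West: 15, Central: 9, Coastal: 7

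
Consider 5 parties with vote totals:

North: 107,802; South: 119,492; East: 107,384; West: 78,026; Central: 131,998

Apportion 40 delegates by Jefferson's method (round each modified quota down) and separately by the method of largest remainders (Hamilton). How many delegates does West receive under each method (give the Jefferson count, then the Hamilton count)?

Jefferson: North 8, South 9, East 8, West 5, Central 10.
Hamilton: North 8, South 9, East 8, West 6, Central 9.
West gets 5 under Jefferson and 6 under Hamilton.

5 and 6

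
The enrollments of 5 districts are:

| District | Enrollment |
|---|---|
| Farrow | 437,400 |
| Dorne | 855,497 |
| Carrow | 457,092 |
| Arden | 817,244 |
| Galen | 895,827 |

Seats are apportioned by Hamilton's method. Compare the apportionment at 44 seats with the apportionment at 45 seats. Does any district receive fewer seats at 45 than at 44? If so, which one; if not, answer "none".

none

At 44 seats: Farrow 6, Dorne 11, Carrow 6, Arden 10, Galen 11.
At 45 seats: Farrow 6, Dorne 11, Carrow 6, Arden 10, Galen 12.
No district's allocation decreased.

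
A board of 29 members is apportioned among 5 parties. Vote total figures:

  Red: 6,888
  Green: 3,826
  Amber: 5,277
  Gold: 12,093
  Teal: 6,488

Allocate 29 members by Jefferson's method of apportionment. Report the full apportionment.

Standard divisor 34572/29 ≈ 1192.138; standard quotas: Red 5.778, Green 3.209, Amber 4.427, Gold 10.144, Teal 5.442.
Rounding down gives 5, 3, 4, 10, 5 = 27 seats, so the divisor must be adjusted.
With modified divisor 1090: modified quotas Red 6.319, Green 3.510, Amber 4.841, Gold 11.094, Teal 5.952.
Rounding down: Red 6, Green 3, Amber 4, Gold 11, Teal 5 (total 29).

Red=6, Green=3, Amber=4, Gold=11, Teal=5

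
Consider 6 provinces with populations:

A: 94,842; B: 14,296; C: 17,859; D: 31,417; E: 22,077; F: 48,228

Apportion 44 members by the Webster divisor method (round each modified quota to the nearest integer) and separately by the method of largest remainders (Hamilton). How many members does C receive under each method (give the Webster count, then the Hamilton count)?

Webster: A 19, B 3, C 3, D 6, E 4, F 9.
Hamilton: A 18, B 3, C 4, D 6, E 4, F 9.
C gets 3 under Webster and 4 under Hamilton.

3 and 4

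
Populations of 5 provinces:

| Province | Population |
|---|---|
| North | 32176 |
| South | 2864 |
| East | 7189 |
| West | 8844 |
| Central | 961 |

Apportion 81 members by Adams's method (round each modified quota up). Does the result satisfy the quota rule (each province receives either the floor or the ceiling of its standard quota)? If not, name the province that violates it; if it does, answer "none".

Standard quotas: North 50.088, South 4.458, East 11.191, West 13.767, Central 1.496.
Adams allocation: North 49, South 5, East 11, West 14, Central 2.
North has quota 50.088 (lower 50, upper 51) but receives 49 — outside the quota interval.

North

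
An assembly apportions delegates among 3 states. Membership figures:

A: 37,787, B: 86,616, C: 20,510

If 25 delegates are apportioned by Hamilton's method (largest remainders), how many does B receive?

15

Total 144913; standard divisor 144913/25 ≈ 5796.52.
Standard quotas: A 6.5189, B 14.9428, C 3.5383.
Lower quotas: A 6, B 14, C 3 (sum 23, leaving 2 seats).
Remainders in descending order: B 0.9428, C 0.5383, A 0.5189.
The surplus seats go to B, C.
B receives 15.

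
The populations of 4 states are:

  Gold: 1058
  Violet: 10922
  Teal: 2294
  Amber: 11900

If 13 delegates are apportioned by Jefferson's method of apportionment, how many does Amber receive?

Standard divisor 26174/13 ≈ 2013.385; standard quotas: Gold 0.525, Violet 5.425, Teal 1.139, Amber 5.910.
Rounding down gives 0, 5, 1, 5 = 11 seats, so the divisor must be adjusted.
With modified divisor 1800: modified quotas Gold 0.588, Violet 6.068, Teal 1.274, Amber 6.611.
Rounding down: Gold 0, Violet 6, Teal 1, Amber 6 (total 13).
Amber receives 6.

6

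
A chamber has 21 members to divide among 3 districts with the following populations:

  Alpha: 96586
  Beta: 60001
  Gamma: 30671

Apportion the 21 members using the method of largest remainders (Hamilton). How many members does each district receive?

Alpha 11, Beta 7, Gamma 3

Standard divisor: 187258 ÷ 21 ≈ 8917.048.
Standard quotas: Alpha 10.8316, Beta 6.7288, Gamma 3.4396.
Lower quotas: Alpha 10, Beta 6, Gamma 3 (sum 19, leaving 2 seats).
Remainders in descending order: Alpha 0.8316, Beta 0.7288, Gamma 0.4396.
The surplus seats go to Alpha, Beta.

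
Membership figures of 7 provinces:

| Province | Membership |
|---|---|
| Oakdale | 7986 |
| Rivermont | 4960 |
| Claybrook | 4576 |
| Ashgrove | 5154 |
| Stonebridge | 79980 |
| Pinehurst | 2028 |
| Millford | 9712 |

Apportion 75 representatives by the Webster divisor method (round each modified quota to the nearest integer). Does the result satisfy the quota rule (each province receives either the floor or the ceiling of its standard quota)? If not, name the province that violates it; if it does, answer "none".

Standard quotas: Oakdale 5.236, Rivermont 3.252, Claybrook 3.000, Ashgrove 3.379, Stonebridge 52.436, Pinehurst 1.330, Millford 6.367.
Webster allocation: Oakdale 5, Rivermont 3, Claybrook 3, Ashgrove 3, Stonebridge 54, Pinehurst 1, Millford 6.
Stonebridge has quota 52.436 (lower 52, upper 53) but receives 54 — outside the quota interval.

Stonebridge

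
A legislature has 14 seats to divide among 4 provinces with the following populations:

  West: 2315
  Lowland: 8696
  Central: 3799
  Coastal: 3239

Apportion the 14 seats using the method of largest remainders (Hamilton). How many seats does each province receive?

Total 18049; standard divisor 18049/14 ≈ 1289.214.
Standard quotas: West 1.7957, Lowland 6.7452, Central 2.9468, Coastal 2.5124.
Lower quotas: West 1, Lowland 6, Central 2, Coastal 2 (sum 11, leaving 3 seats).
Remainders in descending order: Central 0.9468, West 0.7957, Lowland 0.7452, Coastal 0.5124.
Largest remainders: Central, West, Lowland receive the extra seats.

West=2, Lowland=7, Central=3, Coastal=2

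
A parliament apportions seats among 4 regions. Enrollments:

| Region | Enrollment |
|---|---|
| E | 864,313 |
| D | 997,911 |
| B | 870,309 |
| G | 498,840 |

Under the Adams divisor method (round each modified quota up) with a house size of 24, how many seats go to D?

7

Standard divisor 3231373/24 ≈ 134640.542; standard quotas: E 6.419, D 7.412, B 6.464, G 3.705.
Rounding up gives 7, 8, 7, 4 = 26 seats, so the divisor must be adjusted.
With modified divisor 144550: modified quotas E 5.979, D 6.904, B 6.021, G 3.451.
Rounding up: E 6, D 7, B 7, G 4 (total 24).
D receives 7.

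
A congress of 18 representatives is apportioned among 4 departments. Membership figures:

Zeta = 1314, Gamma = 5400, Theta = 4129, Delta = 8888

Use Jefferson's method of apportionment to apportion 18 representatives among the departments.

Zeta: 1; Gamma: 5; Theta: 4; Delta: 8

Standard divisor 19731/18 ≈ 1096.167; standard quotas: Zeta 1.199, Gamma 4.926, Theta 3.767, Delta 8.108.
Rounding down gives 1, 4, 3, 8 = 16 seats, so the divisor must be adjusted.
With modified divisor 1000: modified quotas Zeta 1.314, Gamma 5.400, Theta 4.129, Delta 8.888.
Rounding down: Zeta 1, Gamma 5, Theta 4, Delta 8 (total 18).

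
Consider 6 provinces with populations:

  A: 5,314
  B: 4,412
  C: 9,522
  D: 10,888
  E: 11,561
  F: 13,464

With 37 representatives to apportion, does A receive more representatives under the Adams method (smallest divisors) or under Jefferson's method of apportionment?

Adams: A 4, B 3, C 6, D 7, E 8, F 9.
Jefferson: A 3, B 3, C 6, D 8, E 8, F 9.
A gets 4 under Adams and 3 under Jefferson.

Adams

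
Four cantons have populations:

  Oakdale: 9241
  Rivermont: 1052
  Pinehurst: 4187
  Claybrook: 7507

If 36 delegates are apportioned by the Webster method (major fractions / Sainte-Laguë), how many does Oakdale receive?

Standard divisor 21987/36 ≈ 610.75; standard quotas: Oakdale 15.131, Rivermont 1.722, Pinehurst 6.856, Claybrook 12.291.
Rounding to the nearest integer gives Oakdale 15, Rivermont 2, Pinehurst 7, Claybrook 12 — total 36, matching the house size, so no adjustment is needed.
Oakdale receives 15.

15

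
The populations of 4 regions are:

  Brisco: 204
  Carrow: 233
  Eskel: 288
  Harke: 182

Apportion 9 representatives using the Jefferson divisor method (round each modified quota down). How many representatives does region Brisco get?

2

Standard divisor 907/9 ≈ 100.778; standard quotas: Brisco 2.024, Carrow 2.312, Eskel 2.858, Harke 1.806.
Rounding down gives 2, 2, 2, 1 = 7 seats, so the divisor must be adjusted.
With modified divisor 80: modified quotas Brisco 2.550, Carrow 2.913, Eskel 3.600, Harke 2.275.
Rounding down: Brisco 2, Carrow 2, Eskel 3, Harke 2 (total 9).
Brisco receives 2.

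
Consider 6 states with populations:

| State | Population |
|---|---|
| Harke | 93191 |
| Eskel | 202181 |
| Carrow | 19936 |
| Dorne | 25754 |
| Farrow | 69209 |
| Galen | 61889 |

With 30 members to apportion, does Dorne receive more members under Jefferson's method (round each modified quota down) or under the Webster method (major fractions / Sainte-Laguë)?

Webster

Jefferson: Harke 6, Eskel 14, Carrow 1, Dorne 1, Farrow 4, Galen 4.
Webster: Harke 6, Eskel 13, Carrow 1, Dorne 2, Farrow 4, Galen 4.
Dorne gets 1 under Jefferson and 2 under Webster.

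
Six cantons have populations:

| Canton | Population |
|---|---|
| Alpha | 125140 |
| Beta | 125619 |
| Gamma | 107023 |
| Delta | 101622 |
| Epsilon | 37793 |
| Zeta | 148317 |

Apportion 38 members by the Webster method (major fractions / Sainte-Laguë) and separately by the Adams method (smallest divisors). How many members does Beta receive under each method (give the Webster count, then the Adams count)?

8 and 7

Webster: Alpha 7, Beta 8, Gamma 6, Delta 6, Epsilon 2, Zeta 9.
Adams: Alpha 7, Beta 7, Gamma 6, Delta 6, Epsilon 3, Zeta 9.
Beta gets 8 under Webster and 7 under Adams.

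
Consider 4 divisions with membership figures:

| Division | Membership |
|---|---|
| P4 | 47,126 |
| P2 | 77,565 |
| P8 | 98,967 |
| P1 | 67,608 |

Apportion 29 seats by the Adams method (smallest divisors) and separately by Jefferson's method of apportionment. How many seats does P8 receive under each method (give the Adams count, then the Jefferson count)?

9 and 10

Adams: P4 5, P2 8, P8 9, P1 7.
Jefferson: P4 4, P2 8, P8 10, P1 7.
P8 gets 9 under Adams and 10 under Jefferson.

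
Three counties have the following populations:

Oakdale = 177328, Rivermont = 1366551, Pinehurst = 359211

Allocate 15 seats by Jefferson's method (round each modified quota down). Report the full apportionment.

Standard divisor 1903090/15 ≈ 126872.667; standard quotas: Oakdale 1.398, Rivermont 10.771, Pinehurst 2.831.
Rounding down gives 1, 10, 2 = 13 seats, so the divisor must be adjusted.
With modified divisor 116800: modified quotas Oakdale 1.518, Rivermont 11.700, Pinehurst 3.075.
Rounding down: Oakdale 1, Rivermont 11, Pinehurst 3 (total 15).

Oakdale 1, Rivermont 11, Pinehurst 3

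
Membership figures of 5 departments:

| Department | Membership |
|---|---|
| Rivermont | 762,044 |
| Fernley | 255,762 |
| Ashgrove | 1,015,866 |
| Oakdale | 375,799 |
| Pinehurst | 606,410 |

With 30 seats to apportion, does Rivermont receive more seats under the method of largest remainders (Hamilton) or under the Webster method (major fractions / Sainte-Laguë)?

Hamilton

Hamilton: Rivermont 8, Fernley 2, Ashgrove 10, Oakdale 4, Pinehurst 6.
Webster: Rivermont 7, Fernley 3, Ashgrove 10, Oakdale 4, Pinehurst 6.
Rivermont gets 8 under Hamilton and 7 under Webster.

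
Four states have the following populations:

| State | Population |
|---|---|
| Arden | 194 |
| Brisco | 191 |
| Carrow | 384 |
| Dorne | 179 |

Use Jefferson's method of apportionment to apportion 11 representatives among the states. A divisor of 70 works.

Arden=2; Brisco=2; Carrow=5; Dorne=2

With modified divisor 70: modified quotas Arden 2.771, Brisco 2.729, Carrow 5.486, Dorne 2.557.
Rounding down: Arden 2, Brisco 2, Carrow 5, Dorne 2 (total 11).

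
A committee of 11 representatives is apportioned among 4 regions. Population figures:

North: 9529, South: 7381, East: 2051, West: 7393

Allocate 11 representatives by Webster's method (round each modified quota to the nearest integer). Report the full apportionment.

North: 4; South: 3; East: 1; West: 3

Standard divisor 26354/11 ≈ 2395.818; standard quotas: North 3.977, South 3.081, East 0.856, West 3.086.
Rounding to the nearest integer gives North 4, South 3, East 1, West 3 — total 11, matching the house size, so no adjustment is needed.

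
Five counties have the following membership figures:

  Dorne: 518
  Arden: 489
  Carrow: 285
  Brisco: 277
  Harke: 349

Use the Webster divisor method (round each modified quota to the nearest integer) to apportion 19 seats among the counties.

Standard divisor 1918/19 ≈ 100.947; standard quotas: Dorne 5.131, Arden 4.844, Carrow 2.823, Brisco 2.744, Harke 3.457.
Rounding to the nearest integer gives Dorne 5, Arden 5, Carrow 3, Brisco 3, Harke 3 — total 19, matching the house size, so no adjustment is needed.

Dorne=5, Arden=5, Carrow=3, Brisco=3, Harke=3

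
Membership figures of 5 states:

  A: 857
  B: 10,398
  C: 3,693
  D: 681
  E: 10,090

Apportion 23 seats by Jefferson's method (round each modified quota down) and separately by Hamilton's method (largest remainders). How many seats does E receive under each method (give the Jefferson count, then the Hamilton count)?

10 and 9

Jefferson: A 0, B 10, C 3, D 0, E 10.
Hamilton: A 1, B 9, C 3, D 1, E 9.
E gets 10 under Jefferson and 9 under Hamilton.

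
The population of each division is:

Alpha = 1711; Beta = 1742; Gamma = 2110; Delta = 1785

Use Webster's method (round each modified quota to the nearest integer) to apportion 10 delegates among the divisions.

Alpha 2, Beta 2, Gamma 3, Delta 3

Standard divisor 7348/10 ≈ 734.8; standard quotas: Alpha 2.329, Beta 2.371, Gamma 2.872, Delta 2.429.
Rounding to the nearest integer gives 2, 2, 3, 2 = 9 seats, so the divisor must be adjusted.
With modified divisor 705: modified quotas Alpha 2.427, Beta 2.471, Gamma 2.993, Delta 2.532.
Rounding to the nearest integer: Alpha 2, Beta 2, Gamma 3, Delta 3 (total 10).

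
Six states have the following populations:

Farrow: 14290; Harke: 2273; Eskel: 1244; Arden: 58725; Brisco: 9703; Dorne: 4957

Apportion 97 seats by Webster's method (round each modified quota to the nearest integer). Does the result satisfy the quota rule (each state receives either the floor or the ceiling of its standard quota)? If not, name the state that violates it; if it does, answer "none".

Standard quotas: Farrow 15.200, Harke 2.418, Eskel 1.323, Arden 62.465, Brisco 10.321, Dorne 5.273.
Webster allocation: Farrow 15, Harke 2, Eskel 1, Arden 64, Brisco 10, Dorne 5.
Arden has quota 62.465 (lower 62, upper 63) but receives 64 — outside the quota interval.

Arden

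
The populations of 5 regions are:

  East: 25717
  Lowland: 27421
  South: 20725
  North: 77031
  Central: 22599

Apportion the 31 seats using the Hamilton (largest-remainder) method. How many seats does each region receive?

East 4, Lowland 5, South 4, North 14, Central 4

The standard divisor is 173493/31 ≈ 5596.548.
Standard quotas: East 4.5952, Lowland 4.8996, South 3.7032, North 13.7640, Central 4.0380.
Lower quotas: East 4, Lowland 4, South 3, North 13, Central 4 (sum 28, leaving 3 seats).
Remainders in descending order: Lowland 0.8996, North 0.7640, South 0.7032, East 0.5952, Central 0.0380.
Largest remainders: Lowland, North, South receive the extra seats.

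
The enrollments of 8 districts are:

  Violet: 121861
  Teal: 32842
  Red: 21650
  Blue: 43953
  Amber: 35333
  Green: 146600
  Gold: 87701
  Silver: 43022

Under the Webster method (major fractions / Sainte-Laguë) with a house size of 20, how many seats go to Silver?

Standard divisor 532962/20 ≈ 26648.1; standard quotas: Violet 4.573, Teal 1.232, Red 0.812, Blue 1.649, Amber 1.326, Green 5.501, Gold 3.291, Silver 1.614.
Rounding to the nearest integer gives 5, 1, 1, 2, 1, 6, 3, 2 = 21 seats, so the divisor must be adjusted.
With modified divisor 26900: modified quotas Violet 4.530, Teal 1.221, Red 0.805, Blue 1.634, Amber 1.313, Green 5.450, Gold 3.260, Silver 1.599.
Rounding to the nearest integer: Violet 5, Teal 1, Red 1, Blue 2, Amber 1, Green 5, Gold 3, Silver 2 (total 20).
Silver receives 2.

2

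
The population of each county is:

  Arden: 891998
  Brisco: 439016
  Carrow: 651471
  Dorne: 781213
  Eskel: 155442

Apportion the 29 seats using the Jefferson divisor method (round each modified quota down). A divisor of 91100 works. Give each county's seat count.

With modified divisor 91100: modified quotas Arden 9.791, Brisco 4.819, Carrow 7.151, Dorne 8.575, Eskel 1.706.
Rounding down: Arden 9, Brisco 4, Carrow 7, Dorne 8, Eskel 1 (total 29).

Arden=9, Brisco=4, Carrow=7, Dorne=8, Eskel=1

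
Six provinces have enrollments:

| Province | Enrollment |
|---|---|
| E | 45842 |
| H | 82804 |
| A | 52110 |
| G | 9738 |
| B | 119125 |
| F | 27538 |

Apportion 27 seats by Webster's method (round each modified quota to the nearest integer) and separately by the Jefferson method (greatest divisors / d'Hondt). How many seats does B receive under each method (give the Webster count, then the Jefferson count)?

9 and 10

Webster: E 4, H 7, A 4, G 1, B 9, F 2.
Jefferson: E 4, H 7, A 4, G 0, B 10, F 2.
B gets 9 under Webster and 10 under Jefferson.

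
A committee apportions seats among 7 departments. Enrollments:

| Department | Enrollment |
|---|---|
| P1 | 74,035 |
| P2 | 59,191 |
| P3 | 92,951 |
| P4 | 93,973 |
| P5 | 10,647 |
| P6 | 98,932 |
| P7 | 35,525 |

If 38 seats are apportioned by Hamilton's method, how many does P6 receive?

Standard divisor: 465254 ÷ 38 ≈ 12243.526.
Standard quotas: P1 6.0469, P2 4.8345, P3 7.5918, P4 7.6753, P5 0.8696, P6 8.0804, P7 2.9015.
Lower quotas: P1 6, P2 4, P3 7, P4 7, P5 0, P6 8, P7 2 (sum 34, leaving 4 seats).
Remainders in descending order: P7 0.9015, P5 0.8696, P2 0.8345, P4 0.6753, P3 0.5918, P6 0.0804, P1 0.0469.
Largest remainders: P7, P5, P2, P4 receive the extra seats.
P6 receives 8.

8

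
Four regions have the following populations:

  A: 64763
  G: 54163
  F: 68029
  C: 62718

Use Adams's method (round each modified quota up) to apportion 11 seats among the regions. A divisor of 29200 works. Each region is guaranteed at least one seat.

With modified divisor 29200: modified quotas A 2.218, G 1.855, F 2.330, C 2.148.
Rounding up: A 3, G 2, F 3, C 3 (total 11).

A 3, G 2, F 3, C 3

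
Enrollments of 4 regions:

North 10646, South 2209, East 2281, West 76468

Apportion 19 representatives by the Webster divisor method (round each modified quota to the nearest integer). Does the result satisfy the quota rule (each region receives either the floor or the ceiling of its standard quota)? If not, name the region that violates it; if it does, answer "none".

Standard quotas: North 2.208, South 0.458, East 0.473, West 15.861.
Webster allocation: North 2, South 0, East 0, West 17.
West has quota 15.861 (lower 15, upper 16) but receives 17 — outside the quota interval.

West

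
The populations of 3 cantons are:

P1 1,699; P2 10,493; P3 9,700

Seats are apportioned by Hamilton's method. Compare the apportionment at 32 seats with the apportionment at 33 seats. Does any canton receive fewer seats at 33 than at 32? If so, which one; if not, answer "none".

P1

At 32 seats: P1 3, P2 15, P3 14.
At 33 seats: P1 2, P2 16, P3 15.
P1 drops from 3 to 2.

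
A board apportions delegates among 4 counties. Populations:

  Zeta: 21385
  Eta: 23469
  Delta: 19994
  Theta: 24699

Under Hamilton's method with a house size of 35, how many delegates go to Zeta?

8

Standard divisor: 89547 ÷ 35 ≈ 2558.486.
Standard quotas: Zeta 8.3585, Eta 9.1730, Delta 7.8148, Theta 9.6538.
Lower quotas: Zeta 8, Eta 9, Delta 7, Theta 9 (sum 33, leaving 2 seats).
Remainders in descending order: Delta 0.8148, Theta 0.6538, Zeta 0.3585, Eta 0.1730.
The surplus seats go to Delta, Theta.
Zeta receives 8.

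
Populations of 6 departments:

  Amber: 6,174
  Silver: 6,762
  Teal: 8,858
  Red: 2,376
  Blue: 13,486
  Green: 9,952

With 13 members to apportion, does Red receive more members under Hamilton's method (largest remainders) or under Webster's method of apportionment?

Webster

Hamilton: Amber 2, Silver 2, Teal 2, Red 0, Blue 4, Green 3.
Webster: Amber 2, Silver 2, Teal 2, Red 1, Blue 3, Green 3.
Red gets 0 under Hamilton and 1 under Webster.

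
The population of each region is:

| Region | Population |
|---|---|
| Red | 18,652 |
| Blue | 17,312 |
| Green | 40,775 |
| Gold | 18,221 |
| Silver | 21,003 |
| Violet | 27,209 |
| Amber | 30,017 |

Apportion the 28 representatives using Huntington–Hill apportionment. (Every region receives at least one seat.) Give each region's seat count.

Red 3; Blue 3; Green 7; Gold 3; Silver 3; Violet 4; Amber 5

With divisor 6188: modified quotas Red 3.014, Blue 2.798, Green 6.589, Gold 2.945, Silver 3.394, Violet 4.397, Amber 4.851.
Geometric-mean thresholds: Red √(3·4)=3.464, Blue √(2·3)=2.449, Green √(6·7)=6.481, Gold √(2·3)=2.449, Silver √(3·4)=3.464, Violet √(4·5)=4.472, Amber √(4·5)=4.472.
Each quota rounded against its threshold gives Red 3, Blue 3, Green 7, Gold 3, Silver 3, Violet 4, Amber 5 (total 28).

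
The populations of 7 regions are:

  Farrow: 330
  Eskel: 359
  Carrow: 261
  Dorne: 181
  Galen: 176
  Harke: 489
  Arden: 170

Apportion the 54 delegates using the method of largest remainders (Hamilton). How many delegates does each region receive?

Farrow 9; Eskel 10; Carrow 7; Dorne 5; Galen 5; Harke 13; Arden 5

The standard divisor is 1966/54 ≈ 36.407.
Standard quotas: Farrow 9.064, Eskel 9.861, Carrow 7.169, Dorne 4.972, Galen 4.834, Harke 13.431, Arden 4.669.
Lower quotas: Farrow 9, Eskel 9, Carrow 7, Dorne 4, Galen 4, Harke 13, Arden 4 (sum 50, leaving 4 seats).
Remainders in descending order: Dorne 0.972, Eskel 0.861, Galen 0.834, Arden 0.669, Harke 0.431, Carrow 0.169, Farrow 0.064.
Largest remainders: Dorne, Eskel, Galen, Arden receive the extra seats.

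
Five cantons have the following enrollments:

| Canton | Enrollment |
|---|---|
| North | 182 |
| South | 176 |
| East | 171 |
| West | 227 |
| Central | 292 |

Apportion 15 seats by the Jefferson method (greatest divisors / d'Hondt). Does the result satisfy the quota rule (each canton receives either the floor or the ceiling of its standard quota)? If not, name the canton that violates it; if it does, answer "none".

none

Standard quotas: North 2.605, South 2.519, East 2.448, West 3.249, Central 4.179.
Jefferson allocation: North 3, South 3, East 2, West 3, Central 4.
Every allocation lies between the lower and upper quota.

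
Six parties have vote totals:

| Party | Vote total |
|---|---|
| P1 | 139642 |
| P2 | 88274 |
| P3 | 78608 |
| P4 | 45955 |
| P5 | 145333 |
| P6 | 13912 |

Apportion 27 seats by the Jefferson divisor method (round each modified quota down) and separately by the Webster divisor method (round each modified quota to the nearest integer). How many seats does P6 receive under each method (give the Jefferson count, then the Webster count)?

0 and 1

Jefferson: P1 8, P2 5, P3 4, P4 2, P5 8, P6 0.
Webster: P1 7, P2 5, P3 4, P4 2, P5 8, P6 1.
P6 gets 0 under Jefferson and 1 under Webster.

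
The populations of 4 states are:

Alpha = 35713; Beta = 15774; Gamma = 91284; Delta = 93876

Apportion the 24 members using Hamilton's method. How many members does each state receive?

The standard divisor is 236647/24 ≈ 9860.292.
Standard quotas: Alpha 3.6219, Beta 1.5997, Gamma 9.2577, Delta 9.5206.
Lower quotas: Alpha 3, Beta 1, Gamma 9, Delta 9 (sum 22, leaving 2 seats).
Remainders in descending order: Alpha 0.6219, Beta 0.5997, Delta 0.5206, Gamma 0.2577.
Largest remainders: Alpha, Beta receive the extra seats.

Alpha=4, Beta=2, Gamma=9, Delta=9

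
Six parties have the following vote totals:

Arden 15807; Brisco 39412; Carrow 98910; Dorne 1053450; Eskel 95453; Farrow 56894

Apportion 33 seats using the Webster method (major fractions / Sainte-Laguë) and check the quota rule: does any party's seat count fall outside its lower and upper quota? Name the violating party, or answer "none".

Dorne

Standard quotas: Arden 0.384, Brisco 0.956, Carrow 2.400, Dorne 25.563, Eskel 2.316, Farrow 1.381.
Webster allocation: Arden 0, Brisco 1, Carrow 2, Dorne 27, Eskel 2, Farrow 1.
Dorne has quota 25.563 (lower 25, upper 26) but receives 27 — outside the quota interval.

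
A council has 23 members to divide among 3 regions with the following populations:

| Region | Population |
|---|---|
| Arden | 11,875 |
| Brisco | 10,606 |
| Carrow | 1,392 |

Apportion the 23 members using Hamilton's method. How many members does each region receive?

Arden 12; Brisco 10; Carrow 1

The standard divisor is 23873/23 ≈ 1037.957.
Standard quotas: Arden 11.4407, Brisco 10.2182, Carrow 1.3411.
Lower quotas: Arden 11, Brisco 10, Carrow 1 (sum 22, leaving 1 seat).
Remainders in descending order: Arden 0.4407, Carrow 0.3411, Brisco 0.2182.
The surplus seat goes to Arden.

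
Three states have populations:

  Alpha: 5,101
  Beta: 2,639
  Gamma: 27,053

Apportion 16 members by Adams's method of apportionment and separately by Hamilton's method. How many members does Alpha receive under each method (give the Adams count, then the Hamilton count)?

3 and 2

Adams: Alpha 3, Beta 2, Gamma 11.
Hamilton: Alpha 2, Beta 1, Gamma 13.
Alpha gets 3 under Adams and 2 under Hamilton.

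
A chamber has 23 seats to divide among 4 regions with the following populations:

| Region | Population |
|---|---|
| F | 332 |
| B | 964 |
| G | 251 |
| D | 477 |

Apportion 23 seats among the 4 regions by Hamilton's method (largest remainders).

The standard divisor is 2024/23 = 88.
Standard quotas: F 3.773, B 10.955, G 2.852, D 5.420.
Lower quotas: F 3, B 10, G 2, D 5 (sum 20, leaving 3 seats).
Remainders in descending order: B 0.955, G 0.852, F 0.773, D 0.420.
The surplus seats go to B, G, F.

F: 4, B: 11, G: 3, D: 5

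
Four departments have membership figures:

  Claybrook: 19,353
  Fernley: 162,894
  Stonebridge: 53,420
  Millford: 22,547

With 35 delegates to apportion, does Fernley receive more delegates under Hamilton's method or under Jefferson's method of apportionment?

Hamilton: Claybrook 3, Fernley 22, Stonebridge 7, Millford 3.
Jefferson: Claybrook 2, Fernley 23, Stonebridge 7, Millford 3.
Fernley gets 22 under Hamilton and 23 under Jefferson.

Jefferson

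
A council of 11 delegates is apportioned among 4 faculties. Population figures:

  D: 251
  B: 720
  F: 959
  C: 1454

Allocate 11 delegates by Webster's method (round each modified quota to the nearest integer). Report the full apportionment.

Standard divisor 3384/11 ≈ 307.636; standard quotas: D 0.816, B 2.340, F 3.117, C 4.726.
Rounding to the nearest integer gives D 1, B 2, F 3, C 5 — total 11, matching the house size, so no adjustment is needed.

D 1, B 2, F 3, C 5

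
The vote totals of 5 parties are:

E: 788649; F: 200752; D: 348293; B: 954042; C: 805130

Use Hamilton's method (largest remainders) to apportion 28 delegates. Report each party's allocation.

Total 3096866; standard divisor 3096866/28 ≈ 110602.357.
Standard quotas: E 7.1305, F 1.8151, D 3.1491, B 8.6259, C 7.2795.
Lower quotas: E 7, F 1, D 3, B 8, C 7 (sum 26, leaving 2 seats).
Remainders in descending order: F 0.8151, B 0.6259, C 0.2795, D 0.1491, E 0.1305.
Largest remainders: F, B receive the extra seats.

E 7, F 2, D 3, B 9, C 7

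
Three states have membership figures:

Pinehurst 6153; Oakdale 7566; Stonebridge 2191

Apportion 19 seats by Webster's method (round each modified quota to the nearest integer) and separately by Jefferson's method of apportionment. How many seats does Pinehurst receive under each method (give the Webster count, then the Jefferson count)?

Webster: Pinehurst 7, Oakdale 9, Stonebridge 3.
Jefferson: Pinehurst 8, Oakdale 9, Stonebridge 2.
Pinehurst gets 7 under Webster and 8 under Jefferson.

7 and 8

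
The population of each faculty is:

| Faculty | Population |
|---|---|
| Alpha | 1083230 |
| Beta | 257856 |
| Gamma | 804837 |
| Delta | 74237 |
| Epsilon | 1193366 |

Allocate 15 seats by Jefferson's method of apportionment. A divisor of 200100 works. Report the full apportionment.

With modified divisor 200100: modified quotas Alpha 5.413, Beta 1.289, Gamma 4.022, Delta 0.371, Epsilon 5.964.
Rounding down: Alpha 5, Beta 1, Gamma 4, Delta 0, Epsilon 5 (total 15).

Alpha=5, Beta=1, Gamma=4, Delta=0, Epsilon=5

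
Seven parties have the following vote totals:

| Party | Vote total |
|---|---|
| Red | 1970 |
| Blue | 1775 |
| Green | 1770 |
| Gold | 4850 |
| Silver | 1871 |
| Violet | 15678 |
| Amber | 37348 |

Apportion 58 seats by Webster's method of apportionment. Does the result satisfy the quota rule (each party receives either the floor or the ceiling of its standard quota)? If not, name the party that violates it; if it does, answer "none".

Amber

Standard quotas: Red 1.751, Blue 1.577, Green 1.573, Gold 4.310, Silver 1.663, Violet 13.933, Amber 33.192.
Webster allocation: Red 2, Blue 2, Green 2, Gold 4, Silver 2, Violet 14, Amber 32.
Amber has quota 33.192 (lower 33, upper 34) but receives 32 — outside the quota interval.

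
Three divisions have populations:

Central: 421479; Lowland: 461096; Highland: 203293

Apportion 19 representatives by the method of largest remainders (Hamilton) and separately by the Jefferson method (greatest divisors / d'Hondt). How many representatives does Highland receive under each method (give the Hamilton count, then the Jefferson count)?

Hamilton: Central 7, Lowland 8, Highland 4.
Jefferson: Central 8, Lowland 8, Highland 3.
Highland gets 4 under Hamilton and 3 under Jefferson.

4 and 3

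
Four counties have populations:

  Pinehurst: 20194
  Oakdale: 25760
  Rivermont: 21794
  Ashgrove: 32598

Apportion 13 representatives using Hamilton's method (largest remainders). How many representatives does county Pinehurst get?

3

Standard divisor: 100346 ÷ 13 ≈ 7718.923.
Standard quotas: Pinehurst 2.6162, Oakdale 3.3373, Rivermont 2.8235, Ashgrove 4.2231.
Lower quotas: Pinehurst 2, Oakdale 3, Rivermont 2, Ashgrove 4 (sum 11, leaving 2 seats).
Remainders in descending order: Rivermont 0.8235, Pinehurst 0.6162, Oakdale 0.3373, Ashgrove 0.2231.
Largest remainders: Rivermont, Pinehurst receive the extra seats.
Pinehurst receives 3.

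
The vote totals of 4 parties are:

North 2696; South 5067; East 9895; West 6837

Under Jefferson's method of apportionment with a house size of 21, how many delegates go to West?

Standard divisor 24495/21 ≈ 1166.429; standard quotas: North 2.311, South 4.344, East 8.483, West 5.861.
Rounding down gives 2, 4, 8, 5 = 19 seats, so the divisor must be adjusted.
With modified divisor 1060: modified quotas North 2.543, South 4.780, East 9.335, West 6.450.
Rounding down: North 2, South 4, East 9, West 6 (total 21).
West receives 6.

6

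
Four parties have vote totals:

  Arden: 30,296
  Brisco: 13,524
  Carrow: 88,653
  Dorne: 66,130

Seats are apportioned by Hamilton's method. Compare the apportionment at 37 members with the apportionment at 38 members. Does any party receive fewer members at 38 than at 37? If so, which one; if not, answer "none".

At 37 seats: Arden 6, Brisco 3, Carrow 16, Dorne 12.
At 38 seats: Arden 6, Brisco 2, Carrow 17, Dorne 13.
Brisco drops from 3 to 2.

Brisco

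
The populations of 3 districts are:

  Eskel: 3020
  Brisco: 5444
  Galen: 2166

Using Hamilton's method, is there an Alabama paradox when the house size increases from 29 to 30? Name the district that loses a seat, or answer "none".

none

At 29 seats: Eskel 8, Brisco 15, Galen 6.
At 30 seats: Eskel 9, Brisco 15, Galen 6.
No district's allocation decreased.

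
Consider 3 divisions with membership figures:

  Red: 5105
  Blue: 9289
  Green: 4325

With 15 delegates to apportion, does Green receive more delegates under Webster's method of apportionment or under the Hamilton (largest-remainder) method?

Webster: Red 4, Blue 8, Green 3.
Hamilton: Red 4, Blue 7, Green 4.
Green gets 3 under Webster and 4 under Hamilton.

Hamilton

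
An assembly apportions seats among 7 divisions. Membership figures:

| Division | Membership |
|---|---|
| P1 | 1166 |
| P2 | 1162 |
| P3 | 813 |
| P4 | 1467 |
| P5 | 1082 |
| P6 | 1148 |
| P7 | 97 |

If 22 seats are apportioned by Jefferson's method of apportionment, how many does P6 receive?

Standard divisor 6935/22 ≈ 315.227; standard quotas: P1 3.699, P2 3.686, P3 2.579, P4 4.654, P5 3.432, P6 3.642, P7 0.308.
Rounding down gives 3, 3, 2, 4, 3, 3, 0 = 18 seats, so the divisor must be adjusted.
With modified divisor 280: modified quotas P1 4.164, P2 4.150, P3 2.904, P4 5.239, P5 3.864, P6 4.100, P7 0.346.
Rounding down: P1 4, P2 4, P3 2, P4 5, P5 3, P6 4, P7 0 (total 22).
P6 receives 4.

4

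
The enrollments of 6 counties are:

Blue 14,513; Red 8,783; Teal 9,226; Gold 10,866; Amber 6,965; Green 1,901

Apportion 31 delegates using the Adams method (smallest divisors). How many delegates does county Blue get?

8

Standard divisor 52254/31 ≈ 1685.613; standard quotas: Blue 8.610, Red 5.211, Teal 5.473, Gold 6.446, Amber 4.132, Green 1.128.
Rounding up gives 9, 6, 6, 7, 5, 2 = 35 seats, so the divisor must be adjusted.
With modified divisor 1830: modified quotas Blue 7.931, Red 4.799, Teal 5.042, Gold 5.938, Amber 3.806, Green 1.039.
Rounding up: Blue 8, Red 5, Teal 6, Gold 6, Amber 4, Green 2 (total 31).
Blue receives 8.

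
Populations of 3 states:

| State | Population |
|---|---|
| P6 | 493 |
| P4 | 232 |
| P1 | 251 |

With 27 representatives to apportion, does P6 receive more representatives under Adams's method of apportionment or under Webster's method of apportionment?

Webster

Adams: P6 13, P4 7, P1 7.
Webster: P6 14, P4 6, P1 7.
P6 gets 13 under Adams and 14 under Webster.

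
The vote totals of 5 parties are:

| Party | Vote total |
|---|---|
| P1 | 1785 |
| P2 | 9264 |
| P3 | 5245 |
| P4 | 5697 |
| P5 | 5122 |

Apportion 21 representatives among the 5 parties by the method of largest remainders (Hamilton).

The standard divisor is 27113/21 ≈ 1291.095.
Standard quotas: P1 1.3825, P2 7.1753, P3 4.0624, P4 4.4125, P5 3.9672.
Lower quotas: P1 1, P2 7, P3 4, P4 4, P5 3 (sum 19, leaving 2 seats).
Remainders in descending order: P5 0.9672, P4 0.4125, P1 0.3825, P2 0.1753, P3 0.0624.
The surplus seats go to P5, P4.

P1 1; P2 7; P3 4; P4 5; P5 4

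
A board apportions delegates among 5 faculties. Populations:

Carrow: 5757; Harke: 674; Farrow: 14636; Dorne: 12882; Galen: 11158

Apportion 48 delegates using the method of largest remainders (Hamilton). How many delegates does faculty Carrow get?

Total 45107; standard divisor 45107/48 ≈ 939.729.
Standard quotas: Carrow 6.1262, Harke 0.7172, Farrow 15.5747, Dorne 13.7082, Galen 11.8736.
Lower quotas: Carrow 6, Harke 0, Farrow 15, Dorne 13, Galen 11 (sum 45, leaving 3 seats).
Remainders in descending order: Galen 0.8736, Harke 0.7172, Dorne 0.7082, Farrow 0.5747, Carrow 0.1262.
The surplus seats go to Galen, Harke, Dorne.
Carrow receives 6.

6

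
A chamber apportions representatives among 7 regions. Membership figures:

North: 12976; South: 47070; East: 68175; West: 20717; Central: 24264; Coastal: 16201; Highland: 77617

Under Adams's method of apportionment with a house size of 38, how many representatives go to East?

Standard divisor 267020/38 ≈ 7026.842; standard quotas: North 1.847, South 6.699, East 9.702, West 2.948, Central 3.453, Coastal 2.306, Highland 11.046.
Rounding up gives 2, 7, 10, 3, 4, 3, 12 = 41 seats, so the divisor must be adjusted.
With modified divisor 7800: modified quotas North 1.664, South 6.035, East 8.740, West 2.656, Central 3.111, Coastal 2.077, Highland 9.951.
Rounding up: North 2, South 7, East 9, West 3, Central 4, Coastal 3, Highland 10 (total 38).
East receives 9.

9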